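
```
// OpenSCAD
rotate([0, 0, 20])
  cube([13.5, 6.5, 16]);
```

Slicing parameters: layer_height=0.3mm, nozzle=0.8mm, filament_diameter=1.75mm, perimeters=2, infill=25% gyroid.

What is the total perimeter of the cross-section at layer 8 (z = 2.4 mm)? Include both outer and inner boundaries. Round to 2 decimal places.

At z = 2.4 mm: the 13.5×6.5 cube contributes its full rectangle (perimeter 40.00 mm); (whole slice rotated 20° about Z — lengths, areas and connectivity unchanged). Overall, the cross-section is a single solid region. Total boundary length (outer) = 40.00 mm.

40.00 mm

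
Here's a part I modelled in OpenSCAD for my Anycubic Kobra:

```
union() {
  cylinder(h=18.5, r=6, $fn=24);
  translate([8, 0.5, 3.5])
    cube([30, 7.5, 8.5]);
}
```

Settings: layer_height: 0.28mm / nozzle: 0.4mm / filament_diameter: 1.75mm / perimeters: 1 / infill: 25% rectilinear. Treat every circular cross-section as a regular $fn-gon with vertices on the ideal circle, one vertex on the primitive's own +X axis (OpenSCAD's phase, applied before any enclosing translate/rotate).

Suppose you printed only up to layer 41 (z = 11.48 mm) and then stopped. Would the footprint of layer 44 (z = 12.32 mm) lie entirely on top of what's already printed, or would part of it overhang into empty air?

entirely on top

Compare the two slices. At z = 11.48: the r=6 cylinder gives a regular 24-gon of circumradius 6 (constant along its height) (area = (24/2)·6.000²·sin(360°/24) = 111.81 mm²); the cube at (8, 0.5) is present — its section is the full 30×7.5 rectangle (area 225.00 mm²); Taking the union: the 2 present regions are separate (no shared area or edge), so areas and boundary lengths simply add and each stays a separate island — area = 336.81 mm². At z = 12.32: the cylinder: section is a regular 24-gon, circumradius r=6 (area = (24/2)·6.000²·sin(360°/24) = 111.81 mm²); the cube at (8, 0.5) is not intersected at this z (z outside [3.5, 12]); Merging all regions: only the r=6 cylinder is present, so the union is just that shape — area = 111.81 mm². Checking containment: the cross-section at z = 12.32 is a subset of the cross-section at z = 11.48.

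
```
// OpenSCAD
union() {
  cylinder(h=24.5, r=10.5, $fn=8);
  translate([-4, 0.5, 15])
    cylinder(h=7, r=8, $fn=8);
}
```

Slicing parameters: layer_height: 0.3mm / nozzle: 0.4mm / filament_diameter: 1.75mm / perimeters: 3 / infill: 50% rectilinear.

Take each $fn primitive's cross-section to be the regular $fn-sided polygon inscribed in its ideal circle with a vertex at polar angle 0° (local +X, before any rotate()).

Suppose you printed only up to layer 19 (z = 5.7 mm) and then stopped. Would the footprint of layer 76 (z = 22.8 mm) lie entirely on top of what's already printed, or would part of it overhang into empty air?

Compare the two slices. At z = 5.7: the r=10.5 cylinder contributes a regular 8-gon of circumradius 10.5 (area = (8/2)·10.500²·sin(360°/8) = 311.83 mm²); the cylinder at (-4, 0.5) is not intersected at this z (z outside [15, 22]); Merging all regions: only the r=10.5 cylinder is present, so the union is just that shape — area = 311.83 mm². At z = 22.8: the cylinder: section is a regular 8-gon, circumradius r=10.5 (area = (8/2)·10.500²·sin(360°/8) = 311.83 mm²); the cylinder at (-4, 0.5) is not intersected at this z (z outside [15, 22]); Merging all regions: only the r=10.5 cylinder is present, so the union is just that shape — area = 311.83 mm². Checking containment: the cross-section at z = 22.8 is a subset of the cross-section at z = 5.7.

entirely on top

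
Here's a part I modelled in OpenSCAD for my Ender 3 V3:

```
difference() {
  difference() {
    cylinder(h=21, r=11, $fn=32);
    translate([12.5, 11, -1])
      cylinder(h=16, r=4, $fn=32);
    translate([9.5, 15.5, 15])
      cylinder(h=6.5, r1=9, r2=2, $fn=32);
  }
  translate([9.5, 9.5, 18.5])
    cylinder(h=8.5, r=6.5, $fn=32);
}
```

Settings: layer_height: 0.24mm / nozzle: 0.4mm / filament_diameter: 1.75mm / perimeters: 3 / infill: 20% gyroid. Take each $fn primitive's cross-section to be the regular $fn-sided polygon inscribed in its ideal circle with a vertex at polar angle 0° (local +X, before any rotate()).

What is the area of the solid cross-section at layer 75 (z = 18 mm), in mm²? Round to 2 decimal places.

At z = 18 mm: the r=11 cylinder contributes a regular 32-gon of circumradius 11 (area = (32/2)·11.000²·sin(360°/32) = 377.69 mm²); the cylinder at (12.5, 11) does not reach this height (z outside [-1, 15]); the cone at (9.5, 15.5) contributes a regular 32-gon of circumradius 5.769 (interpolated between r1=9 and r2=2 at t=0.462) (area = (32/2)·5.769²·sin(360°/32) = 103.89 mm²); Taking the first minus the rest: starting from the r=11 cylinder (377.69 mm²), the cone at (9.5, 15.5) misses the remaining region (no effect) — area = 377.69 mm²; the cylinder at (9.5, 9.5) does not reach this height (z outside [18.5, 27]); Taking the first minus the rest: none of the subtracted shapes is present at this height, so that combined region is unchanged — area = 377.69 mm². Overall, the cross-section is a single solid region. Net area = 377.69 mm².

377.69 mm²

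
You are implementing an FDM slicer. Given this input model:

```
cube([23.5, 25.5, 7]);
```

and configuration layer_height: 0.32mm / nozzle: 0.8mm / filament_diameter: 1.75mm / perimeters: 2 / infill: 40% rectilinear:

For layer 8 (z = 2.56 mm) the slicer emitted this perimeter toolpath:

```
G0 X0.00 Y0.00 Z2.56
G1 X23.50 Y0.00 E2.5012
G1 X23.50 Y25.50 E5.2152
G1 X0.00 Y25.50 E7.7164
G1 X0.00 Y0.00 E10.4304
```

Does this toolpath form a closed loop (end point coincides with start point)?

yes

Start point (G0): (0.00, 0.00). End point (last G1): the path returns to the start — closed.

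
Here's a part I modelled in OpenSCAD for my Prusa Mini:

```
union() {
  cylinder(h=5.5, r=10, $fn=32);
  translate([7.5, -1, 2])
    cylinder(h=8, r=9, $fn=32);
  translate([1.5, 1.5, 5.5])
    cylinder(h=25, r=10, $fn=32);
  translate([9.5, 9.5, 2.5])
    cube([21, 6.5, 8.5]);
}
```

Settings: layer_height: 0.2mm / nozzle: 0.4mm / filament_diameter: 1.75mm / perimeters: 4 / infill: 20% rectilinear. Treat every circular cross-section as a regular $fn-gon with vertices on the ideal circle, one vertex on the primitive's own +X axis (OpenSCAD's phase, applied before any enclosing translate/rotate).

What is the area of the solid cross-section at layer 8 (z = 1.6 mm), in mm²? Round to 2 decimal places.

At z = 1.6 mm: the cylinder: section is a regular 32-gon, circumradius r=10 (area = (32/2)·10.000²·sin(360°/32) = 312.14 mm²); the cylinder at (7.5, -1) is not intersected at this z (z outside [2, 10]); the cylinder at (1.5, 1.5) is absent (z outside [5.5, 30.5]); the cube at (9.5, 9.5) does not reach this height (z outside [2.5, 11]); Combining (union): only the r=10 cylinder is present, so the union is just that shape — area = 312.14 mm². Overall, the cross-section is a single solid region. Net area = 312.14 mm².

312.14 mm²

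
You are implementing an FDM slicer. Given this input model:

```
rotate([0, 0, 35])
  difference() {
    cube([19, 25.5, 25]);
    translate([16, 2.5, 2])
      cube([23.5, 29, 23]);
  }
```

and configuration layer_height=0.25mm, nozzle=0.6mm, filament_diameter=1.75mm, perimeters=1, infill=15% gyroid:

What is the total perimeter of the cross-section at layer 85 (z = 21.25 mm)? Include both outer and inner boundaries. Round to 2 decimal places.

At z = 21.25 mm: the 19×25.5 cube contributes its full rectangle (perimeter 89.00 mm); the 23.5×29 cube at (16, 2.5) contributes its full rectangle (perimeter 105.00 mm); Subtracting the remaining from the first: starting from the 19×25.5 cube, the 23.5×29 cube at (16, 2.5) partially overlaps it — only the 69.00 mm² overlap (of its 681.50 mm²) is removed, clipping the outline — boundary = 89.00 mm; (whole slice rotated 35° about Z — lengths, areas and connectivity unchanged). Overall, the cross-section is a single solid region. Total boundary length (outer) = 89.00 mm.

89.00 mm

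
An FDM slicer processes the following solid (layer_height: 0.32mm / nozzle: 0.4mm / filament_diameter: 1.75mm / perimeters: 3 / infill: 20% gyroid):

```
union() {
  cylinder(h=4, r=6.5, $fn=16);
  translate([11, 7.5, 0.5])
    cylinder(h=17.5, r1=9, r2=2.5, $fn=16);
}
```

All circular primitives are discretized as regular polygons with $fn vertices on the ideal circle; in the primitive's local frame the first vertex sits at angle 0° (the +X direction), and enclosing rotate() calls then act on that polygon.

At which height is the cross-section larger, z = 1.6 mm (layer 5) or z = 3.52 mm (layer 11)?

Layer 5 (z = 1.6): the r=6.5 cylinder gives a regular 16-gon of circumradius 6.5 (constant along its height) (area = (16/2)·6.500²·sin(360°/16) = 129.35 mm²); the cone at (11, 7.5) (r1=9→r2=2.5) has section circumradius 8.591 here — a regular 16-gon (area = (16/2)·8.591²·sin(360°/16) = 225.98 mm²); Merging all regions: the regions partially overlap — summed areas 355.32 mm² minus the doubly-counted overlap 7.02 mm² gives 348.30 mm² — area = 348.30 mm². So its area = 348.30 mm². Layer 11 (z = 3.52): the cylinder: section is a regular 16-gon, circumradius r=6.5 (area = (16/2)·6.500²·sin(360°/16) = 129.35 mm²); the cone at (11, 7.5) contributes a regular 16-gon of circumradius 7.878 (interpolated between r1=9 and r2=2.5 at t=0.173) (area = (16/2)·7.878²·sin(360°/16) = 190.02 mm²); Combining (union): the regions partially overlap — summed areas 319.36 mm² minus the doubly-counted overlap 2.95 mm² gives 316.42 mm² — area = 316.42 mm². So its area = 316.42 mm². Layer 5 is larger (348.30 vs 316.42 mm²).

layer 5 (z = 1.6 mm)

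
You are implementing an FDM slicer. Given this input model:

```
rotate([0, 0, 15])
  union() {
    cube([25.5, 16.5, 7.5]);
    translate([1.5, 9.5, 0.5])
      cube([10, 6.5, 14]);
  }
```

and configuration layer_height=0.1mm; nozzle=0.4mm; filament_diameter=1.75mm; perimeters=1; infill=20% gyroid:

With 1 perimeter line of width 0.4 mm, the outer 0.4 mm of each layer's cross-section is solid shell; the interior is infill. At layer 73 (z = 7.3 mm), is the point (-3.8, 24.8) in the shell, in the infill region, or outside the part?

At z = 7.3 mm: the cube (footprint 25.5×16.5) is included at this height; the cube at (1.5, 9.5) (footprint 10×6.5) is included at this height; Merging all regions: the 10×6.5 cube at (1.5, 9.5) lies entirely inside the 25.5×16.5 cube, so the union is just the 25.5×16.5 cube — 1 connected region; (whole slice rotated 15° about Z — lengths, areas and connectivity unchanged). Overall, the cross-section is a single solid region. Undo the 15° rotation: the query point maps to (2.748, 24.938) in the un-rotated model frame. The nearest boundary edge runs (0.00, 16.50)→(25.50, 16.50); distance from the point to it = 8.44 mm. The point is not inside any of the regions above, so it lies outside the cross-section (8.44 mm from the nearest boundary).

outside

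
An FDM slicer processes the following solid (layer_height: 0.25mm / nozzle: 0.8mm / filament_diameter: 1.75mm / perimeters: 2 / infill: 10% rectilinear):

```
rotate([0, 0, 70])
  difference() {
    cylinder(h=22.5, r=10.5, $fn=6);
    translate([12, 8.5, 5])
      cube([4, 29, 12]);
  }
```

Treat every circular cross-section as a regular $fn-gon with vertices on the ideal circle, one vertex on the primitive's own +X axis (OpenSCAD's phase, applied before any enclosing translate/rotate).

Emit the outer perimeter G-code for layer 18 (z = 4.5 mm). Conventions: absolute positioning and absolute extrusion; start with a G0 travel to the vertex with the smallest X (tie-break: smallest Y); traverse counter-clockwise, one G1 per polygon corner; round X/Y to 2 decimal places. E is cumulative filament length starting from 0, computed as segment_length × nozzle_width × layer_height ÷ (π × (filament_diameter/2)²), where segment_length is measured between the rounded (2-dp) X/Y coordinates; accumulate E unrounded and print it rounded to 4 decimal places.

G0 X-10.34 Y-1.82 Z4.50
G1 X-3.59 Y-9.87 E0.8735
G1 X6.75 Y-8.04 E1.7467
G1 X10.34 Y1.82 E2.6192
G1 X3.59 Y9.87 E3.4927
G1 X-6.75 Y8.04 E4.3659
G1 X-10.34 Y-1.82 E5.2384

At z = 4.5 mm: the r=10.5 cylinder gives a regular 6-gon of circumradius 10.5 (constant along its height); the cube at (12, 8.5) does not reach this height (z outside [5, 17]); After the difference (first − rest): none of the subtracted shapes is present at this height, so the r=10.5 cylinder is unchanged — 1 connected region; (whole slice rotated 70° about Z — lengths, areas and connectivity unchanged). The outline is a single polygon with 6 vertices. Extrusion per mm of travel: 0.8 × 0.25 / (π × 0.875²) = 0.083150. Accumulating E over each segment gives final E = 5.2384.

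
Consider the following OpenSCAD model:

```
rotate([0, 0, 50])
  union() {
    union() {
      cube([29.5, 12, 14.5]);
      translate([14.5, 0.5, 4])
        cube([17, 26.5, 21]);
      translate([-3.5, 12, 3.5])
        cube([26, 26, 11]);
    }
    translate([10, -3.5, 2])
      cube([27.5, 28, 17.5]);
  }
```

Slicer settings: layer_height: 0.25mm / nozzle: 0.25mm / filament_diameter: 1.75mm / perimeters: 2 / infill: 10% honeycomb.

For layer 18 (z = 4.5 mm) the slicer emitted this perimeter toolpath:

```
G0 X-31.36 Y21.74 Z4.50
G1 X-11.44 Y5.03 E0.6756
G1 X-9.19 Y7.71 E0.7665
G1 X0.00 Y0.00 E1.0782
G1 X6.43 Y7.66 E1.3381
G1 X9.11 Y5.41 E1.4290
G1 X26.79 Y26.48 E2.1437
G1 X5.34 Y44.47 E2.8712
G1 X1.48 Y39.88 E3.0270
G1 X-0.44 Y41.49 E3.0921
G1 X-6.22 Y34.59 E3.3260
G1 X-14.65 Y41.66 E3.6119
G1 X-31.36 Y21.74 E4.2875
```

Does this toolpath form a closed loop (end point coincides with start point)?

yes

Start point (G0): (-31.36, 21.74). End point (last G1): the path returns to the start — closed.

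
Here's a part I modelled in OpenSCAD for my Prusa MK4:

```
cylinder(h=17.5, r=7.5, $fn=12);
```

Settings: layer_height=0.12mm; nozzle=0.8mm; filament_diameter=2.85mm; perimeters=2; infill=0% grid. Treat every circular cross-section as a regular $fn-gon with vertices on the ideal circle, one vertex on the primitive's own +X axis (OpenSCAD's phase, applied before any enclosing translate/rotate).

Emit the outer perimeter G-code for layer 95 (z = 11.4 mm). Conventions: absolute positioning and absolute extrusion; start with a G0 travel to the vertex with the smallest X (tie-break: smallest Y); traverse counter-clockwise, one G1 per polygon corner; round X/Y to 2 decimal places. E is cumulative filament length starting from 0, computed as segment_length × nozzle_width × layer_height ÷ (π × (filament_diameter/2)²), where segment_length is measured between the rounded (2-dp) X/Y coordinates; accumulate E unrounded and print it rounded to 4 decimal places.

At z = 11.4 mm: the cylinder: section is a regular 12-gon, circumradius r=7.5. The outline is a single polygon with 12 vertices. Extrusion per mm of travel: 0.8 × 0.12 / (π × 1.425²) = 0.015048. Accumulating E over each segment gives final E = 0.7013.

G0 X-7.50 Y0.00 Z11.40
G1 X-6.50 Y-3.75 E0.0584
G1 X-3.75 Y-6.50 E0.1169
G1 X0.00 Y-7.50 E0.1753
G1 X3.75 Y-6.50 E0.2337
G1 X6.50 Y-3.75 E0.2923
G1 X7.50 Y0.00 E0.3507
G1 X6.50 Y3.75 E0.4091
G1 X3.75 Y6.50 E0.4676
G1 X0.00 Y7.50 E0.5260
G1 X-3.75 Y6.50 E0.5844
G1 X-6.50 Y3.75 E0.6429
G1 X-7.50 Y0.00 E0.7013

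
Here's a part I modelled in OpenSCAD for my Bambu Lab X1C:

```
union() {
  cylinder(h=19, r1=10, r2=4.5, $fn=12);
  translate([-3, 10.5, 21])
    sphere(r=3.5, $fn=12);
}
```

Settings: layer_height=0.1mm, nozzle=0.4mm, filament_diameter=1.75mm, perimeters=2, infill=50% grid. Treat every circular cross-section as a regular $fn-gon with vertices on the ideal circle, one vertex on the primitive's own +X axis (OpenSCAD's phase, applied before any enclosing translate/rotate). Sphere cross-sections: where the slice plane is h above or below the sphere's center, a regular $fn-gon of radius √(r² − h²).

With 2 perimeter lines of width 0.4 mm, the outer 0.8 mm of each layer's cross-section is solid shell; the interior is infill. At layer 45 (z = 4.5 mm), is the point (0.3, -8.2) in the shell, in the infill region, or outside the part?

shell

At z = 4.5 mm: the cone contributes a regular 12-gon of circumradius 8.697 (interpolated between r1=10 and r2=4.5 at t=0.237); the sphere at (-3, 10.5) is not intersected at this z (|z−center|=16.500 > r=3.5); Merging all regions: only the cone is present, so the union is just that shape — 1 connected region. Overall, the cross-section is a single solid region. The nearest boundary edge runs (-0.00, -8.70)→(4.35, -7.53); distance from the point to it = 0.40 mm. The point is inside the cross-section, 0.40 mm from the nearest boundary — within the 0.8 mm shell band (2 × 0.4).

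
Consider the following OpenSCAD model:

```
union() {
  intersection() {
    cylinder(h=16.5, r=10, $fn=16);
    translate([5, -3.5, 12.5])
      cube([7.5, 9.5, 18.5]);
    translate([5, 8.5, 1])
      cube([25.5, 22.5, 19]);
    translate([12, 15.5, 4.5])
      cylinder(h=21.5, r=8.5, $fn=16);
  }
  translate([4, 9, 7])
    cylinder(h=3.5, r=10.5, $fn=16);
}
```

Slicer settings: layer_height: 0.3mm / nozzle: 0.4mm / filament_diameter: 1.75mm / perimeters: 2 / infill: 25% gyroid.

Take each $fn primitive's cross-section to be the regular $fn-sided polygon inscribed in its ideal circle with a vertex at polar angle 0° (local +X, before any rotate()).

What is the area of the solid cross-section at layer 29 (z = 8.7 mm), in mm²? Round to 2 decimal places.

337.53 mm²

At z = 8.7 mm: the r=10 cylinder contributes a regular 16-gon of circumradius 10 (area = (16/2)·10.000²·sin(360°/16) = 306.15 mm²); the cube at (5, -3.5) is not intersected at this z (z outside [12.5, 31]); the 25.5×22.5 cube at (5, 8.5) contributes its full rectangle (area 573.75 mm²); the r=8.5 cylinder at (12, 15.5) contributes a regular 16-gon of circumradius 8.5 (area = (16/2)·8.500²·sin(360°/16) = 221.19 mm²); Keeping only the common overlap: at least one operand is absent at this height, so nothing remains; the cylinder at (4, 9): section is a regular 16-gon, circumradius r=10.5 (area = (16/2)·10.500²·sin(360°/16) = 337.53 mm²); Taking the union: only the r=10.5 cylinder at (4, 9) is present, so the union is just that shape — area = 337.53 mm². Overall, the cross-section is a single solid region. Net area = 337.53 mm².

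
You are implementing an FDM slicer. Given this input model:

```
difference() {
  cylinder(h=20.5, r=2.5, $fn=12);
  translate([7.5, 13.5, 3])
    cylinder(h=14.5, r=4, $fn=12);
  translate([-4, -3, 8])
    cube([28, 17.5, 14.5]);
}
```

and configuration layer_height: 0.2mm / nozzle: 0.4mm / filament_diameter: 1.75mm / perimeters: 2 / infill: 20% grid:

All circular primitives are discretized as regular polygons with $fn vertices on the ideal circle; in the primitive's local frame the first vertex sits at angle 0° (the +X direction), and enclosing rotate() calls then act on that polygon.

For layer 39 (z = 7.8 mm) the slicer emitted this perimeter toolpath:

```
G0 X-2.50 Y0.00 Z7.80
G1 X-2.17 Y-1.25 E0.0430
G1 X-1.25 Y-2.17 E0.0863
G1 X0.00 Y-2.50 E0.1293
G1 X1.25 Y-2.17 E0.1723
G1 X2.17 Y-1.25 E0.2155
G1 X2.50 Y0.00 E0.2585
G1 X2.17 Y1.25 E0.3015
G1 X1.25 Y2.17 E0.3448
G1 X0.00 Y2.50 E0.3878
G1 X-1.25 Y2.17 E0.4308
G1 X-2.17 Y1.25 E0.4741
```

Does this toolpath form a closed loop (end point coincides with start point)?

no

Start point (G0): (-2.50, 0.00). End point (last G1): the path does not return to the start — open.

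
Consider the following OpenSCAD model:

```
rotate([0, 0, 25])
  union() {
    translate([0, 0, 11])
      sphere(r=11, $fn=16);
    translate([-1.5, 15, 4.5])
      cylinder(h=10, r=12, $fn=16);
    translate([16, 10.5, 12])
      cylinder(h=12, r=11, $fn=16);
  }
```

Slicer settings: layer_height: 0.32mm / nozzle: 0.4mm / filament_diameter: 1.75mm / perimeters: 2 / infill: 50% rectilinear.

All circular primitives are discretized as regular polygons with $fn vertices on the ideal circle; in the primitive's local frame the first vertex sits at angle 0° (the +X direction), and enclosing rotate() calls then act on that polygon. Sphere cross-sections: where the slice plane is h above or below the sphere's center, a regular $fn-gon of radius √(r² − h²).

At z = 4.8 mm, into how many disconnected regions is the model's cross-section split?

At z = 4.8 mm: the r=11 sphere contributes a regular 16-gon of circumradius √(11²−6.2²) = 9.086; the r=12 cylinder at (-1.5, 15) gives a regular 16-gon of circumradius 12 (constant along its height); the cylinder at (16, 10.5) does not reach this height (z outside [12, 24]); Taking the union: the regions partially overlap (shared area 55.86 mm²), so overlapping operands fuse into one piece — 1 connected region; (whole slice rotated 25° about Z — lengths, areas and connectivity unchanged). The result has 1 disconnected region.

1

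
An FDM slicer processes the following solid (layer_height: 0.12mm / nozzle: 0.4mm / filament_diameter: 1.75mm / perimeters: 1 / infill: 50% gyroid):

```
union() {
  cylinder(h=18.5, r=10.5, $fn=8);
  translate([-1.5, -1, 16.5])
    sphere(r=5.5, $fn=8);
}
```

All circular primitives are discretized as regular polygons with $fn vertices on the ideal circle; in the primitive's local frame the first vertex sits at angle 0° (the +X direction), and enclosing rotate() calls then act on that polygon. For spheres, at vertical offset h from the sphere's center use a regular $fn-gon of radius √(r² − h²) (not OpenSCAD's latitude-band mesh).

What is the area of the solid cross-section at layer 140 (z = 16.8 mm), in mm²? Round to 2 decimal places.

311.83 mm²

At z = 16.8 mm: the cylinder: section is a regular 8-gon, circumradius r=10.5 (area = (8/2)·10.500²·sin(360°/8) = 311.83 mm²); the sphere at (-1.5, -1): section is a regular 8-gon, circumradius = √(r²−h²) = √(5.5²−0.3²) = 5.492 (area = (8/2)·5.492²·sin(360°/8) = 85.31 mm²); Taking the union: the r=5.5 sphere at (-1.5, -1) lies entirely inside the r=10.5 cylinder, so the union is just the r=10.5 cylinder — area = 311.83 mm². Overall, the cross-section is a single solid region. Net area = 311.83 mm².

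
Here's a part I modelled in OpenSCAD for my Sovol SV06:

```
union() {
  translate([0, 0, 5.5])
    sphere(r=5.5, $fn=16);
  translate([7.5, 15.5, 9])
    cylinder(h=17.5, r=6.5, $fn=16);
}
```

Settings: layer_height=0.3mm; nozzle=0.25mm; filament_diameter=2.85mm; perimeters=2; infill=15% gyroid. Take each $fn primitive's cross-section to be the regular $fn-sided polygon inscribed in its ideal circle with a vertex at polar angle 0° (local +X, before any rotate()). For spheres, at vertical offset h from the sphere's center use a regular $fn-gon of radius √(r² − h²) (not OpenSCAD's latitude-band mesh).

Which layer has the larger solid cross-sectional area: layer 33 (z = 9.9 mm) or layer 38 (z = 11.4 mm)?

layer 33 (z = 9.9 mm)

Layer 33 (z = 9.9): the r=5.5 sphere contributes a regular 16-gon of circumradius √(5.5²−4.4²) = 3.300 (area = (16/2)·3.300²·sin(360°/16) = 33.34 mm²); the r=6.5 cylinder at (7.5, 15.5) gives a regular 16-gon of circumradius 6.5 (constant along its height) (area = (16/2)·6.500²·sin(360°/16) = 129.35 mm²); Merging all regions: the 2 present regions are separate (no shared area or edge), so areas and boundary lengths simply add and each stays a separate island — area = 162.69 mm². So its area = 162.69 mm². Layer 38 (z = 11.4): the sphere is absent (|z−center|=5.900 > r=5.5); the r=6.5 cylinder at (7.5, 15.5) gives a regular 16-gon of circumradius 6.5 (constant along its height) (area = (16/2)·6.500²·sin(360°/16) = 129.35 mm²); Combining (union): only the r=6.5 cylinder at (7.5, 15.5) is present, so the union is just that shape — area = 129.35 mm². So its area = 129.35 mm². Layer 33 is larger (162.69 vs 129.35 mm²).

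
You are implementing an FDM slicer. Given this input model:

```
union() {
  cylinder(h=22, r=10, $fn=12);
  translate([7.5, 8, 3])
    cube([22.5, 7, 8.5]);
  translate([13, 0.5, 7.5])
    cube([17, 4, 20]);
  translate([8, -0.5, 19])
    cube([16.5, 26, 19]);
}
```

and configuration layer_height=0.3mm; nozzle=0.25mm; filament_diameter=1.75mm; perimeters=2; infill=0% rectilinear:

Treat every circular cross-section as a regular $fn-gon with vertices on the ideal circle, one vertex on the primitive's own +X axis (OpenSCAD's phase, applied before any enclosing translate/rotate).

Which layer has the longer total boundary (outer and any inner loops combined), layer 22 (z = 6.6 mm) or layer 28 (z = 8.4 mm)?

layer 28 (z = 8.4 mm)

Layer 22 (z = 6.6): the r=10 cylinder gives a regular 12-gon of circumradius 10 (constant along its height) (perimeter = 2·12·10.000·sin(180°/12) = 62.12 mm); the cube at (7.5, 8) (footprint 22.5×7) is included at this height (perimeter 59.00 mm); the cube at (13, 0.5) is not intersected at this z (z outside [7.5, 27.5]); the cube at (8, -0.5) is absent (z outside [19, 38]); Taking the union: the 2 present regions are separate (no shared area or edge), so areas and boundary lengths simply add and each stays a separate island — boundary = 121.12 mm. So its perimeter = 121.12 mm. Layer 28 (z = 8.4): the r=10 cylinder gives a regular 12-gon of circumradius 10 (constant along its height) (perimeter = 2·12·10.000·sin(180°/12) = 62.12 mm); the 22.5×7 cube at (7.5, 8) contributes its full rectangle (perimeter 59.00 mm); the cube at (13, 0.5) (footprint 17×4) is included at this height (perimeter 42.00 mm); the cube at (8, -0.5) is absent (z outside [19, 38]); Combining (union): the 3 present regions are separate (no shared area or edge), so areas and boundary lengths simply add and each stays a separate island — boundary = 163.12 mm. So its perimeter = 163.12 mm. Layer 28 is larger (163.12 vs 121.12 mm).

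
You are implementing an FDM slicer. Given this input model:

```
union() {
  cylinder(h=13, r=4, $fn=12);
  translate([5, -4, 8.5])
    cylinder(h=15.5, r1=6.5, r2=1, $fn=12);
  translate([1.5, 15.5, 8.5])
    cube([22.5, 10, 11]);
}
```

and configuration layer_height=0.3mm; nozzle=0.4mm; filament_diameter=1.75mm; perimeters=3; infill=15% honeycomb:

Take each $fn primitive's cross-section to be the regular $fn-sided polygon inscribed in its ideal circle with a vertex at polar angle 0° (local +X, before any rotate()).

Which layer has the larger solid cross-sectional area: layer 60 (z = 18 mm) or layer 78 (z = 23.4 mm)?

Layer 60 (z = 18): the cylinder does not reach this height (z outside [0, 13]); the cone at (5, -4) (r1=6.5→r2=1) has section circumradius 3.129 here — a regular 12-gon (area = (12/2)·3.129²·sin(360°/12) = 29.37 mm²); the cube at (1.5, 15.5) is present — its section is the full 22.5×10 rectangle (area 225.00 mm²); Merging all regions: the 2 present regions are separate (no shared area or edge), so areas and boundary lengths simply add and each stays a separate island — area = 254.37 mm². So its area = 254.37 mm². Layer 78 (z = 23.4): the cylinder is absent (z outside [0, 13]); the cone at (5, -4) contributes a regular 12-gon of circumradius 1.213 (interpolated between r1=6.5 and r2=1 at t=0.961) (area = (12/2)·1.213²·sin(360°/12) = 4.41 mm²); the cube at (1.5, 15.5) is absent (z outside [8.5, 19.5]); Taking the union: only the cone at (5, -4) is present, so the union is just that shape — area = 4.41 mm². So its area = 4.41 mm². Layer 60 is larger (254.37 vs 4.41 mm²).

layer 60 (z = 18 mm)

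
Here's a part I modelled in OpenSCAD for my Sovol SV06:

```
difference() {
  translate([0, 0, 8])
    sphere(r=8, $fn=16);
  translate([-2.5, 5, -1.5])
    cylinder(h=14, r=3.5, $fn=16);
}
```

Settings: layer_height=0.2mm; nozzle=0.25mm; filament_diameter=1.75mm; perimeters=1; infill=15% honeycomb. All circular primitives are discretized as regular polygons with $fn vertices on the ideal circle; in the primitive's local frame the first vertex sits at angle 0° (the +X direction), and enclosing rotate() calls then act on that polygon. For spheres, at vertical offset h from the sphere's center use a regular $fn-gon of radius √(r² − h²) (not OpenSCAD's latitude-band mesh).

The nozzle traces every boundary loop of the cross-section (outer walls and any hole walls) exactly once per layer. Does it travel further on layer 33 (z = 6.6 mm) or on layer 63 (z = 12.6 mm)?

Layer 33 (z = 6.6): the r=8 sphere contributes a regular 16-gon of circumradius √(8²−1.4²) = 7.877 (perimeter = 2·16·7.877·sin(180°/16) = 49.17 mm); the r=3.5 cylinder at (-2.5, 5) contributes a regular 16-gon of circumradius 3.5 (perimeter = 2·16·3.500·sin(180°/16) = 21.85 mm); Subtracting the remaining from the first: starting from the r=8 sphere, the r=3.5 cylinder at (-2.5, 5) partially overlaps it — only the 31.72 mm² overlap (of its 37.50 mm²) is removed, clipping the outline — boundary = 56.91 mm. So its perimeter = 56.91 mm. Layer 63 (z = 12.6): the r=8 sphere slices to a regular 16-gon of circumradius 6.545 (√(r²−h²) with h=4.6 from center) (perimeter = 2·16·6.545·sin(180°/16) = 40.86 mm); the cylinder at (-2.5, 5) is absent (z outside [-1.5, 12.5]); After the difference (first − rest): none of the subtracted shapes is present at this height, so the r=8 sphere is unchanged — boundary = 40.86 mm. So its perimeter = 40.86 mm. Layer 33 is larger (56.91 vs 40.86 mm).

layer 33 (z = 6.6 mm)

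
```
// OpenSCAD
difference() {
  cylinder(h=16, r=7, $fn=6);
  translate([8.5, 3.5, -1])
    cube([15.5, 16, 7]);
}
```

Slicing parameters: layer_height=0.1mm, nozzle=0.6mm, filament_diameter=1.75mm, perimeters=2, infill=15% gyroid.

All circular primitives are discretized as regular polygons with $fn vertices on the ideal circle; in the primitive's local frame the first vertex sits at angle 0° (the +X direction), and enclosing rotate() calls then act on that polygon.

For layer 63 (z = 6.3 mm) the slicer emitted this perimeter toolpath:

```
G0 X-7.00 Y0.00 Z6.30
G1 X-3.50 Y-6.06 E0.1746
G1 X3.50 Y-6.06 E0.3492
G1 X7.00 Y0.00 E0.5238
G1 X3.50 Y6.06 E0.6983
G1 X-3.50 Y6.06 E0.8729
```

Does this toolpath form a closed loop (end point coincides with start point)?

no

Start point (G0): (-7.00, 0.00). End point (last G1): the path does not return to the start — open.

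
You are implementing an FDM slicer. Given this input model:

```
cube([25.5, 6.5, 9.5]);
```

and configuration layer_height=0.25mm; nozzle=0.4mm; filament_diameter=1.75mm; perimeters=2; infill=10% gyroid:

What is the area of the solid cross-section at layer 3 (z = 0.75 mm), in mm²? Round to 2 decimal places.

165.75 mm²

At z = 0.75 mm: the cube (footprint 25.5×6.5) is included at this height (area 165.75 mm²). Overall, the cross-section is a single solid region. Net area = 165.75 mm².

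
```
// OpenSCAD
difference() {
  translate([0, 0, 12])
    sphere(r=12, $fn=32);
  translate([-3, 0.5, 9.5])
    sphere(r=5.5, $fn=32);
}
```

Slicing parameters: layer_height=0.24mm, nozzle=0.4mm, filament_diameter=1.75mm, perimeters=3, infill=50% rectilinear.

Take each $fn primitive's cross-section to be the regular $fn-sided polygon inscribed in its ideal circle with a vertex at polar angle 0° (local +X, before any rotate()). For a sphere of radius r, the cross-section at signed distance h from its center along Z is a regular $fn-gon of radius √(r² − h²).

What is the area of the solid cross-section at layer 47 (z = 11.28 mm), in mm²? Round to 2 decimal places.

At z = 11.28 mm: the sphere: section is a regular 32-gon, circumradius = √(r²−h²) = √(12²−0.72²) = 11.978 (area = (32/2)·11.978²·sin(360°/32) = 447.87 mm²); the sphere at (-3, 0.5): section is a regular 32-gon, circumradius = √(r²−h²) = √(5.5²−1.78²) = 5.204 (area = (32/2)·5.204²·sin(360°/32) = 84.53 mm²); After the difference (first − rest): starting from the r=12 sphere (447.87 mm²), the r=5.5 sphere at (-3, 0.5) lies wholly inside it (removes its full 84.53 mm² and its 32.65 mm outline becomes a hole wall) — area = 363.34 mm². Overall, the cross-section is one region with 1 hole. Net area = 363.34 mm².

363.34 mm²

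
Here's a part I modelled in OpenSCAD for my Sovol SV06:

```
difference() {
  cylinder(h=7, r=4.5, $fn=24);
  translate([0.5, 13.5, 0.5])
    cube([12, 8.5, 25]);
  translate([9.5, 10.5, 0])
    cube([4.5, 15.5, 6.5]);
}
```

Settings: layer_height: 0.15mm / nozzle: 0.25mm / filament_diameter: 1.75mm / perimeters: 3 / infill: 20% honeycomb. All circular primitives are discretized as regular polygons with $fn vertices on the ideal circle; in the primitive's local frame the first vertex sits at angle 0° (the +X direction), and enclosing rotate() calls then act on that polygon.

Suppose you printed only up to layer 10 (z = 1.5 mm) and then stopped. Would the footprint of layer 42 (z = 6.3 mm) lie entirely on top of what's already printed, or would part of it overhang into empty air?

entirely on top

Compare the two slices. At z = 1.5: the r=4.5 cylinder contributes a regular 24-gon of circumradius 4.5 (area = (24/2)·4.500²·sin(360°/24) = 62.89 mm²); the cube at (0.5, 13.5) (footprint 12×8.5) is included at this height (area 102.00 mm²); the cube at (9.5, 10.5) is present — its section is the full 4.5×15.5 rectangle (area 69.75 mm²); Subtracting the remaining from the first: starting from the r=4.5 cylinder (62.89 mm²), the 12×8.5 cube at (0.5, 13.5) misses the remaining region (no effect); the 4.5×15.5 cube at (9.5, 10.5) misses the remaining region (no effect) — area = 62.89 mm². At z = 6.3: the r=4.5 cylinder contributes a regular 24-gon of circumradius 4.5 (area = (24/2)·4.500²·sin(360°/24) = 62.89 mm²); the cube at (0.5, 13.5) (footprint 12×8.5) is included at this height (area 102.00 mm²); the cube at (9.5, 10.5) (footprint 4.5×15.5) is included at this height (area 69.75 mm²); After the difference (first − rest): starting from the r=4.5 cylinder (62.89 mm²), the 12×8.5 cube at (0.5, 13.5) misses the remaining region (no effect); the 4.5×15.5 cube at (9.5, 10.5) misses the remaining region (no effect) — area = 62.89 mm². Checking containment: the cross-section at z = 6.3 is a subset of the cross-section at z = 1.5.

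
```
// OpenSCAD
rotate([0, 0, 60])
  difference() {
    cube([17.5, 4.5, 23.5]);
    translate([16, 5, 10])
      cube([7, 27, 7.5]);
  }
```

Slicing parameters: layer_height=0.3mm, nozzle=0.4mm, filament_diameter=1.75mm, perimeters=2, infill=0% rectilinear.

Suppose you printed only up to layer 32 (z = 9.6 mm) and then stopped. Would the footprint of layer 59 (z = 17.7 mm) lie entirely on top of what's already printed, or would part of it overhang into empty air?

Compare the two slices. At z = 9.6: the cube is present — its section is the full 17.5×4.5 rectangle (area 78.75 mm²); the cube at (16, 5) is not intersected at this z (z outside [10, 17.5]); Taking the first minus the rest: none of the subtracted shapes is present at this height, so the 17.5×4.5 cube is unchanged — area = 78.75 mm²; (rotated 60° about Z; rotation is an isometry so areas/perimeters/island counts are preserved). At z = 17.7: the cube is present — its section is the full 17.5×4.5 rectangle (area 78.75 mm²); the cube at (16, 5) is absent (z outside [10, 17.5]); Taking the first minus the rest: none of the subtracted shapes is present at this height, so the 17.5×4.5 cube is unchanged — area = 78.75 mm²; (whole slice rotated 60° about Z — lengths, areas and connectivity unchanged). Checking containment: the cross-section at z = 17.7 is a subset of the cross-section at z = 9.6.

entirely on top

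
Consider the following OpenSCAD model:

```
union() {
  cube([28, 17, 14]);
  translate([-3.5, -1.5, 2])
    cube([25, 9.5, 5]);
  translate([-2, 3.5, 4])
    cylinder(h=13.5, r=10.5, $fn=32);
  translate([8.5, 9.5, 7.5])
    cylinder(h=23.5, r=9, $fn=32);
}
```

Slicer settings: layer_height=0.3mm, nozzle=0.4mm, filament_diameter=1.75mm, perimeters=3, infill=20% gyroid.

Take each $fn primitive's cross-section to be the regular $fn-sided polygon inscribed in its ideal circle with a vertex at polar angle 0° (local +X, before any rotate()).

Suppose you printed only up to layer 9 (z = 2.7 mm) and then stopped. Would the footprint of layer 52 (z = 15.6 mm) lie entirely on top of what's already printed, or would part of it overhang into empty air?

Compare the two slices. At z = 2.7: the cube is present — its section is the full 28×17 rectangle (area 476.00 mm²); the 25×9.5 cube at (-3.5, -1.5) contributes its full rectangle (area 237.50 mm²); the cylinder at (-2, 3.5) is not intersected at this z (z outside [4, 17.5]); the cylinder at (8.5, 9.5) is absent (z outside [7.5, 31]); Taking the union: the regions partially overlap — summed areas 713.50 mm² minus the doubly-counted overlap 172.00 mm² gives 541.50 mm² — area = 541.50 mm². At z = 15.6: the cube is absent (z outside [0, 14]); the cube at (-3.5, -1.5) is not intersected at this z (z outside [2, 7]); the r=10.5 cylinder at (-2, 3.5) gives a regular 32-gon of circumradius 10.5 (constant along its height) (area = (32/2)·10.500²·sin(360°/32) = 344.14 mm²); the cylinder at (8.5, 9.5): section is a regular 32-gon, circumradius r=9 (area = (32/2)·9.000²·sin(360°/32) = 252.84 mm²); Merging all regions: the regions partially overlap — summed areas 596.98 mm² minus the doubly-counted overlap 77.46 mm² gives 519.52 mm² — area = 519.52 mm². Checking containment: at z = 15.6 the cross-section extends beyond the z = 2.7 cross-section by about 215.22 mm².

part overhangs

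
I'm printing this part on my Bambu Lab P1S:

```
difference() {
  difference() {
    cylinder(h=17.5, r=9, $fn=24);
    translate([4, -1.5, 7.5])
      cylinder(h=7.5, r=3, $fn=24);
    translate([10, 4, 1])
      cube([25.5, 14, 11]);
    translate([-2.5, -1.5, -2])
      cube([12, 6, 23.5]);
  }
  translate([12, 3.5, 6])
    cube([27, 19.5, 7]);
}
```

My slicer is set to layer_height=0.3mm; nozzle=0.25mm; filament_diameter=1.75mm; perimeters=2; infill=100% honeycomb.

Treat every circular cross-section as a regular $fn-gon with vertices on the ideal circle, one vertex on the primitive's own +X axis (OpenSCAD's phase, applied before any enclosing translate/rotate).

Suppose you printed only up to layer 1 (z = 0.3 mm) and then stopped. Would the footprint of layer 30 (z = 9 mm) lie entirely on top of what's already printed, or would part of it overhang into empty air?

entirely on top

Compare the two slices. At z = 0.3: the r=9 cylinder gives a regular 24-gon of circumradius 9 (constant along its height) (area = (24/2)·9.000²·sin(360°/24) = 251.57 mm²); the cylinder at (4, -1.5) is not intersected at this z (z outside [7.5, 15]); the cube at (10, 4) does not reach this height (z outside [1, 12]); the cube at (-2.5, -1.5) is present — its section is the full 12×6 rectangle (area 72.00 mm²); Taking the first minus the rest: starting from the r=9 cylinder (251.57 mm²), the 12×6 cube at (-2.5, -1.5) partially overlaps it — only the 66.85 mm² overlap (of its 72.00 mm²) is removed, clipping the outline — area = 184.72 mm²; the cube at (12, 3.5) does not reach this height (z outside [6, 13]); Taking the first minus the rest: none of the subtracted shapes is present at this height, so that combined region is unchanged — area = 184.72 mm². At z = 9: the r=9 cylinder gives a regular 24-gon of circumradius 9 (constant along its height) (area = (24/2)·9.000²·sin(360°/24) = 251.57 mm²); the cylinder at (4, -1.5): section is a regular 24-gon, circumradius r=3 (area = (24/2)·3.000²·sin(360°/24) = 27.95 mm²); the cube at (10, 4) is present — its section is the full 25.5×14 rectangle (area 357.00 mm²); the cube at (-2.5, -1.5) is present — its section is the full 12×6 rectangle (area 72.00 mm²); Taking the first minus the rest: starting from the r=9 cylinder (251.57 mm²), the r=3 cylinder at (4, -1.5) lies wholly inside it (removes its full 27.95 mm² and its 18.80 mm outline becomes a hole wall); the 25.5×14 cube at (10, 4) misses the remaining region (no effect); the 12×6 cube at (-2.5, -1.5) partially overlaps it — only the 52.88 mm² overlap (of its 72.00 mm²) is removed, clipping the outline — area = 170.74 mm²; the cube at (12, 3.5) (footprint 27×19.5) is included at this height (area 526.50 mm²); Taking the first minus the rest: starting from that combined region (170.74 mm²), the 27×19.5 cube at (12, 3.5) misses the remaining region (no effect) — area = 170.74 mm². Checking containment: the cross-section at z = 9 is a subset of the cross-section at z = 0.3.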